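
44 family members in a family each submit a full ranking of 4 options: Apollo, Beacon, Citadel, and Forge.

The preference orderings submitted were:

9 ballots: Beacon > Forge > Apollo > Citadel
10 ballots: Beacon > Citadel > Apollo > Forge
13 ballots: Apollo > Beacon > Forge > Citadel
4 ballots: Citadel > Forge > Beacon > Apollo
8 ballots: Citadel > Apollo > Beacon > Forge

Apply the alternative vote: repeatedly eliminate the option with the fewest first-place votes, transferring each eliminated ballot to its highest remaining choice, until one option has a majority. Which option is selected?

Round 1: Beacon 19, Apollo 13, Citadel 12, Forge 0. Forge has the fewest and is eliminated.
Round 2: Beacon 19, Apollo 13, Citadel 12. Citadel has the fewest and is eliminated.
Round 3: Beacon 23, Apollo 21. Beacon has a majority.

Beacon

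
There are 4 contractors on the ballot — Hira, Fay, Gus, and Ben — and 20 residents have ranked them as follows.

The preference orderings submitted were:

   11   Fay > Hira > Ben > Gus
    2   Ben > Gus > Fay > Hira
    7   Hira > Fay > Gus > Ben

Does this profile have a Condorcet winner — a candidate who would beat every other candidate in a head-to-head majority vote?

Head-to-head results (20 voters total):
Hira vs Fay: Fay wins 13–7.
Hira vs Gus: Hira wins 18–2.
Hira vs Ben: Hira wins 18–2.
Fay vs Gus: Fay wins 18–2.
Fay vs Ben: Fay wins 18–2.
Gus vs Ben: Ben wins 13–7.
Fay beats each rival — Hira (13–7), Gus (18–2), Ben (18–2) — so Fay is the Condorcet winner.

Yes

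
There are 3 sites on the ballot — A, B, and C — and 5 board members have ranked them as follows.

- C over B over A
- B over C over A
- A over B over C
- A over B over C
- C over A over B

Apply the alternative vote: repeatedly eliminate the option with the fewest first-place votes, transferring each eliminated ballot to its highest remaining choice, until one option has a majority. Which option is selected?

Round 1: A 2, C 2, B 1. B has the fewest and is eliminated.
Round 2: C 3, A 2. C has a majority.

C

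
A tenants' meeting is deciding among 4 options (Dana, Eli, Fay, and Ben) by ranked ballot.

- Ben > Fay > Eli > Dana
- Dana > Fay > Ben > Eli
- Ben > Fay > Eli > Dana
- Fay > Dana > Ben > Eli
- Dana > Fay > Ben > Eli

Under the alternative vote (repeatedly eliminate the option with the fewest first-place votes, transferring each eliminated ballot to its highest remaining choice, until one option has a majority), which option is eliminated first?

Eli

Round 1: Dana 2, Ben 2, Fay 1, Eli 0. Eli has the fewest and is eliminated.
Round 2: Dana 2, Ben 2, Fay 1. Fay has the fewest and is eliminated.
Round 3: Dana 3, Ben 2. Dana has a majority.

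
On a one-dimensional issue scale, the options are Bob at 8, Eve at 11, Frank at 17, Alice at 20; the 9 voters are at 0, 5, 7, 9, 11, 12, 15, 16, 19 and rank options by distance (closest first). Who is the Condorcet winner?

With single-peaked preferences on a line, the Condorcet winner is the candidate closest to the median voter.
The median voter (position 11) is closest to Eve at 11.
Check: Eve vs Bob — voters closer to Eve: 5 of 9.

Eve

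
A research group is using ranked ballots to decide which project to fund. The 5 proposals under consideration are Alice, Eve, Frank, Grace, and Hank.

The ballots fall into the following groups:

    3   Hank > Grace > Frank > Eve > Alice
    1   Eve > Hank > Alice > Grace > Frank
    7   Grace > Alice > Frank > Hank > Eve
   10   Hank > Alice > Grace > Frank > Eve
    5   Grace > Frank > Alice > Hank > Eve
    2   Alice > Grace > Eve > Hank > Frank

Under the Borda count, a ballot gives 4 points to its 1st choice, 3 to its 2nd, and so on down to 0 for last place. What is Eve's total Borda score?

Borda scores:
  Alice: 3·0 + 2 + 7·3 + 10·3 + 5·2 + 2·4 = 71
  Eve: 3·1 + 4 + 7·0 + 10·0 + 5·0 + 2·2 = 11
  Frank: 3·2 + 0 + 7·2 + 10·1 + 5·3 + 2·0 = 45
  Grace: 3·3 + 1 + 7·4 + 10·2 + 5·4 + 2·3 = 84
  Hank: 3·4 + 3 + 7·1 + 10·4 + 5·1 + 2·1 = 69

11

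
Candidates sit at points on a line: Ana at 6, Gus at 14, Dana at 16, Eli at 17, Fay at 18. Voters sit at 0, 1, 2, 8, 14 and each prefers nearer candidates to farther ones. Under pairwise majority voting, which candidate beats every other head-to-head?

Ana

With single-peaked preferences on a line, the Condorcet winner is the candidate closest to the median voter.
The median voter (position 2) is closest to Ana at 6.
Check: Ana vs Fay — voters closer to Ana: 4 of 5.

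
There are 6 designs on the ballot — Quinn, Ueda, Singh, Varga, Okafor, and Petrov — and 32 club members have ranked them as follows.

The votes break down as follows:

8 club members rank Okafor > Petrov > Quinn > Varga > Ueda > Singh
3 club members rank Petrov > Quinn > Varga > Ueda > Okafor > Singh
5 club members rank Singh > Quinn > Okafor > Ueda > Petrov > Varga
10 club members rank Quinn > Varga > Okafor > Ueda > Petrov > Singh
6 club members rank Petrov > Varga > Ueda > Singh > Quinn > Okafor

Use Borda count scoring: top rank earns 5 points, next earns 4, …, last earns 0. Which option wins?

Borda scores:
  Quinn: 8·3 + 3·4 + 5·4 + 10·5 + 6·1 = 112
  Ueda: 8·1 + 3·2 + 5·2 + 10·2 + 6·3 = 62
  Singh: 8·0 + 3·0 + 5·5 + 10·0 + 6·2 = 37
  Varga: 8·2 + 3·3 + 5·0 + 10·4 + 6·4 = 89
  Okafor: 8·5 + 3·1 + 5·3 + 10·3 + 6·0 = 88
  Petrov: 8·4 + 3·5 + 5·1 + 10·1 + 6·5 = 92
Quinn has the highest total.

Quinn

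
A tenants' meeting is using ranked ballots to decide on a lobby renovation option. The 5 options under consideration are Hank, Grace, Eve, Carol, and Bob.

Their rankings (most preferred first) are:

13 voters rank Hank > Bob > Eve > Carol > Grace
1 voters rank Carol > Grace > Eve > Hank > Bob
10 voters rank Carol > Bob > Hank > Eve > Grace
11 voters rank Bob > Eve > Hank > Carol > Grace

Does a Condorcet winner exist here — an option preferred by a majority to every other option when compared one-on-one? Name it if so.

Bob

Head-to-head results (35 voters total):
Hank vs Grace: Hank wins 34–1.
Hank vs Eve: Hank wins 23–12.
Hank vs Carol: Hank wins 24–11.
Hank vs Bob: Bob wins 21–14.
Grace vs Eve: Eve wins 34–1.
Grace vs Carol: Carol wins 35–0.
Grace vs Bob: Bob wins 34–1.
Eve vs Carol: Eve wins 24–11.
Eve vs Bob: Bob wins 34–1.
Carol vs Bob: Bob wins 24–11.
Bob beats each rival — Hank (21–14), Grace (34–1), Eve (34–1), Carol (24–11) — so Bob is the Condorcet winner.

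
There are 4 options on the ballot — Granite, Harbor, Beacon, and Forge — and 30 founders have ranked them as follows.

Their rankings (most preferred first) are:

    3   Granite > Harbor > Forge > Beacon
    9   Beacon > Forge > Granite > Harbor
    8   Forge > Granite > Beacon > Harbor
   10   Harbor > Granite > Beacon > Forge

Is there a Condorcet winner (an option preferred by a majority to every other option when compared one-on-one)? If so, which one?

Head-to-head results (30 voters total):
Granite vs Harbor: Granite wins 20–10.
Granite vs Beacon: Granite wins 21–9.
Granite vs Forge: Forge wins 17–13.
Harbor vs Beacon: Beacon wins 17–13.
Harbor vs Forge: Forge wins 17–13.
Beacon vs Forge: Beacon wins 19–11.
No candidate beats all others: Granite beats Beacon beats Forge beats Granite, a majority cycle.

No Condorcet winner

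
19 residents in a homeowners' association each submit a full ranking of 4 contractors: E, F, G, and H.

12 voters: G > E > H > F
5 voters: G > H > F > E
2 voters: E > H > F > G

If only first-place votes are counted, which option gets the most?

First-place vote totals:
  E: 2
  F: 0
  G: 17
  H: 0
G has the most first-place votes.

G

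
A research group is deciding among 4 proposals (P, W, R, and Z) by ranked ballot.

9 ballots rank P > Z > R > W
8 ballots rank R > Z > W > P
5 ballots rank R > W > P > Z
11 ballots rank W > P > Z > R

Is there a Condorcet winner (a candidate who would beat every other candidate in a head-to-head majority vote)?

No

Head-to-head results (33 voters total):
P vs W: W wins 24–9.
P vs R: P wins 20–13.
P vs Z: P wins 25–8.
W vs R: R wins 22–11.
W vs Z: Z wins 17–16.
R vs Z: Z wins 20–13.
No candidate beats all others: P beats R beats W beats P, a majority cycle.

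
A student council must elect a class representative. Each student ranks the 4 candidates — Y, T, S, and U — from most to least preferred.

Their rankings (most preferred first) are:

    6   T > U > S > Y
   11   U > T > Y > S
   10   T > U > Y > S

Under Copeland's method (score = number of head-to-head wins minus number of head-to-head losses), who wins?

T

Pairwise results:
  Y vs T: T wins 27–0.
  Y vs S: Y wins 21–6.
  Y vs U: U wins 27–0.
  T vs S: T wins 27–0.
  T vs U: T wins 16–11.
  S vs U: U wins 27–0.
Copeland scores (wins − losses):
  Y: 1 − 2 = -1
  T: 3 − 0 = 3
  S: 0 − 3 = -3
  U: 2 − 1 = 1
T has the best Copeland score.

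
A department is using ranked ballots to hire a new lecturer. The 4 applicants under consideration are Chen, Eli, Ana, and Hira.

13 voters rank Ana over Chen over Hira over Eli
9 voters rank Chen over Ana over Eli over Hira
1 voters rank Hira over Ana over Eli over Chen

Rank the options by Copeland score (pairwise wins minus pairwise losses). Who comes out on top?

Pairwise results:
  Chen vs Eli: Chen wins 22–1.
  Chen vs Ana: Ana wins 14–9.
  Chen vs Hira: Chen wins 22–1.
  Eli vs Ana: Ana wins 23–0.
  Eli vs Hira: Hira wins 14–9.
  Ana vs Hira: Ana wins 22–1.
Copeland scores (wins − losses):
  Chen: 2 − 1 = 1
  Eli: 0 − 3 = -3
  Ana: 3 − 0 = 3
  Hira: 1 − 2 = -1
Ana has the best Copeland score.

Ana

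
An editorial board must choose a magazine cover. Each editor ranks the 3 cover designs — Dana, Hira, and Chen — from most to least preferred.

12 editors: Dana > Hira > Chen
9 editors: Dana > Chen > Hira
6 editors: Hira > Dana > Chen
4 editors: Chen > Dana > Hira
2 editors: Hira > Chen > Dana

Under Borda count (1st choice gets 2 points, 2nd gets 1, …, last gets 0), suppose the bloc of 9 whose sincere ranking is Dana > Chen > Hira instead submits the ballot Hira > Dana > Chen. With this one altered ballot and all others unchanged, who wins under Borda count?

Hira

Borda totals with the altered ballot: Dana 43, Hira 46, Chen 10.
The switch changes the winner from Dana to Hira.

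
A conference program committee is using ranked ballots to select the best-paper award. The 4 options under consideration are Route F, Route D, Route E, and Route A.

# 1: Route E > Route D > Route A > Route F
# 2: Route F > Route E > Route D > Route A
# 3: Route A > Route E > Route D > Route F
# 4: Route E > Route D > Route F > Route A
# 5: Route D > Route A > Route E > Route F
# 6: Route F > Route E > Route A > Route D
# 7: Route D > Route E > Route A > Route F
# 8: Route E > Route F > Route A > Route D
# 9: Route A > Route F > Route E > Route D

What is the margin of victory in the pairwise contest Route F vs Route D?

Ballots ranking Route F above Route D: 4.
Ballots ranking Route D above Route F: 5.
Route D wins 5–4, a margin of 1.

1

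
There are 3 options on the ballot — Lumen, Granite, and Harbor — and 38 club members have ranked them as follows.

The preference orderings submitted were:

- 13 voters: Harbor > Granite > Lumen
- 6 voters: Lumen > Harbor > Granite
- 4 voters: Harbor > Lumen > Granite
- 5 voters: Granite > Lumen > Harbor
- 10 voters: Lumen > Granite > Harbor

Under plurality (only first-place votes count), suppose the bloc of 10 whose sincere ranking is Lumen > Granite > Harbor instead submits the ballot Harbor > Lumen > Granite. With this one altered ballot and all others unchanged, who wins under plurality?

First-place totals with the altered ballot: Lumen 6, Granite 5, Harbor 27.
The winner is unchanged: still Harbor.

Harbor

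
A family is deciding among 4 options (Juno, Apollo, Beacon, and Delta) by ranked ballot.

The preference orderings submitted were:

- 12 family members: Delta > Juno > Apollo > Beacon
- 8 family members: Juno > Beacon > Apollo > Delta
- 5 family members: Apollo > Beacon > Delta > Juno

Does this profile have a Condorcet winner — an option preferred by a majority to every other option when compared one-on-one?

No

Head-to-head results (25 voters total):
Juno vs Apollo: Juno wins 20–5.
Juno vs Beacon: Juno wins 20–5.
Juno vs Delta: Delta wins 17–8.
Apollo vs Beacon: Apollo wins 17–8.
Apollo vs Delta: Apollo wins 13–12.
Beacon vs Delta: Beacon wins 13–12.
No candidate beats all others: Juno beats Apollo beats Delta beats Juno, a majority cycle.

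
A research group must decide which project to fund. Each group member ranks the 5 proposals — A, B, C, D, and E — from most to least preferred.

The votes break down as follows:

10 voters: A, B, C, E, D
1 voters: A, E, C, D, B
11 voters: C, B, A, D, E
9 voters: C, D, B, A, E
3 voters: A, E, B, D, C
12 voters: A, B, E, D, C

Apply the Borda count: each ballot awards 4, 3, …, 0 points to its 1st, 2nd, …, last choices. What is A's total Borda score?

135

Borda scores:
  A: 10·4 + 4 + 11·2 + 9·1 + 3·4 + 12·4 = 135
  B: 10·3 + 0 + 11·3 + 9·2 + 3·2 + 12·3 = 123
  C: 10·2 + 2 + 11·4 + 9·4 + 3·0 + 12·0 = 102
  D: 10·0 + 1 + 11·1 + 9·3 + 3·1 + 12·1 = 54
  E: 10·1 + 3 + 11·0 + 9·0 + 3·3 + 12·2 = 46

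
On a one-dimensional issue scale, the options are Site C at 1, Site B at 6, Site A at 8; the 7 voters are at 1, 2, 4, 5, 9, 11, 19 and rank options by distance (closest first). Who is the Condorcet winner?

With single-peaked preferences on a line, the Condorcet winner is the candidate closest to the median voter.
The median voter (position 5) is closest to Site B at 6.
Check: Site B vs Site A — voters closer to Site B: 4 of 7.

Site B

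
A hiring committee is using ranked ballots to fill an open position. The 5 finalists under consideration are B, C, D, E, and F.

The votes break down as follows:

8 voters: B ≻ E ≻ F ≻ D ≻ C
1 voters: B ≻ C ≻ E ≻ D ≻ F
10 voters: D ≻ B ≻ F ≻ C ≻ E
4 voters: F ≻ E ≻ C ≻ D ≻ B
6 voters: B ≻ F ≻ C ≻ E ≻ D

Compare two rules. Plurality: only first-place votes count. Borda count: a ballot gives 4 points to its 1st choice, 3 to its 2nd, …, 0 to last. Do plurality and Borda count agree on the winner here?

Plurality first-place counts: B 15, C 0, D 10, E 0, F 4 → B.
Borda totals: B 90, C 33, D 53, E 44, F 70 → B.
The two rules agree on B.

Yes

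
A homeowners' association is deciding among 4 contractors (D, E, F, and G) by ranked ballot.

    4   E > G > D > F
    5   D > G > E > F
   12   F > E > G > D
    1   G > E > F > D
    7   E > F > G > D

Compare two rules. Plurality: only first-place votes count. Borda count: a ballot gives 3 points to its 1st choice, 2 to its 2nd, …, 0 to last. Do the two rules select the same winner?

Plurality first-place counts: D 5, E 11, F 12, G 1 → F.
Borda totals: D 19, E 64, F 51, G 40 → E.
The two rules disagree: plurality picks F, Borda picks E.

No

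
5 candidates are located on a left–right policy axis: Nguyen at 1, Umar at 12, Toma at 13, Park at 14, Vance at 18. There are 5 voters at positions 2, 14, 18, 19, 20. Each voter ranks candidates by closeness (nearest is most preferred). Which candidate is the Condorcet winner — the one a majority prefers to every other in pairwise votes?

With single-peaked preferences on a line, the Condorcet winner is the candidate closest to the median voter.
The median voter (position 18) is closest to Vance at 18.
Check: Vance vs Park — voters closer to Vance: 3 of 5.

Vance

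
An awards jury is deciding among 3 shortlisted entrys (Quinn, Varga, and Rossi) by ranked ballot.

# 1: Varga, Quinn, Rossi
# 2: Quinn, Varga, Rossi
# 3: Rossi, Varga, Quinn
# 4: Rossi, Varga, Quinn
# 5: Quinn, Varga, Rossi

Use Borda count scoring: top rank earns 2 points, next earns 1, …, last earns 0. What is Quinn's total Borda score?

Borda scores:
  Quinn: 1 + 2 + 0 + 0 + 2 = 5
  Varga: 2 + 1 + 1 + 1 + 1 = 6
  Rossi: 0 + 0 + 2 + 2 + 0 = 4

5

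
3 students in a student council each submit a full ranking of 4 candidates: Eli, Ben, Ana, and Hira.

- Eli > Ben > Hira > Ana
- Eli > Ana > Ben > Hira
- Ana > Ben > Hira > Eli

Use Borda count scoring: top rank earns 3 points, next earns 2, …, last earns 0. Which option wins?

Borda scores:
  Eli: 3 + 3 + 0 = 6
  Ben: 2 + 1 + 2 = 5
  Ana: 0 + 2 + 3 = 5
  Hira: 1 + 0 + 1 = 2
Eli has the highest total.

Eli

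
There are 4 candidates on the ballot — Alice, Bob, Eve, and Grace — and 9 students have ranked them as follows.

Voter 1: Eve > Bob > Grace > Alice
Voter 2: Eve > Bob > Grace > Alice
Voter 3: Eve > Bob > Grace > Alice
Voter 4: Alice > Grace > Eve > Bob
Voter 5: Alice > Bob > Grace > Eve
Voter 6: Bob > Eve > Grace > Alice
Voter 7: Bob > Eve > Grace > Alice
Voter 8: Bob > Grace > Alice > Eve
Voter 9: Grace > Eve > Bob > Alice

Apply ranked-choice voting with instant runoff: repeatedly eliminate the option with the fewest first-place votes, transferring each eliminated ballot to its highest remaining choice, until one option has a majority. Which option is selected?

Eve

Round 1: Bob 3, Eve 3, Alice 2, Grace 1. Grace has the fewest and is eliminated.
Round 2: Eve 4, Bob 3, Alice 2. Alice has the fewest and is eliminated.
Round 3: Eve 5, Bob 4. Eve has a majority.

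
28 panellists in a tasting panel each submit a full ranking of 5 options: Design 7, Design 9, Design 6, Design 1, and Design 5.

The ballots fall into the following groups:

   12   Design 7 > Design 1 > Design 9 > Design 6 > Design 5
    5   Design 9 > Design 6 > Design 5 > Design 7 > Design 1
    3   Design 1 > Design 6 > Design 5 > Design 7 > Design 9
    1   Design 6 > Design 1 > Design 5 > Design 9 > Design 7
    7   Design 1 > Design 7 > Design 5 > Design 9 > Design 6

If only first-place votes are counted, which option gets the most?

Design 7

First-place vote totals:
  Design 7: 12
  Design 9: 5
  Design 6: 1
  Design 1: 10
  Design 5: 0
Design 7 has the most first-place votes.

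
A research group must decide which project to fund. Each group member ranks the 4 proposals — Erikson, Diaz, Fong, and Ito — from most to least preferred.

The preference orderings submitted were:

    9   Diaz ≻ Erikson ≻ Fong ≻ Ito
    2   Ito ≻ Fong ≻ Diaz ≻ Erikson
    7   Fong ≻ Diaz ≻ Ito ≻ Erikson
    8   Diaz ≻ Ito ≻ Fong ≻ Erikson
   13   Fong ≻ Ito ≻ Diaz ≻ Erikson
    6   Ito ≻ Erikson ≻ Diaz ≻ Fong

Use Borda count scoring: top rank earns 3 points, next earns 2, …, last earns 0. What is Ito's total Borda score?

Borda scores:
  Erikson: 9·2 + 2·0 + 7·0 + 8·0 + 13·0 + 6·2 = 30
  Diaz: 9·3 + 2·1 + 7·2 + 8·3 + 13·1 + 6·1 = 86
  Fong: 9·1 + 2·2 + 7·3 + 8·1 + 13·3 + 6·0 = 81
  Ito: 9·0 + 2·3 + 7·1 + 8·2 + 13·2 + 6·3 = 73

73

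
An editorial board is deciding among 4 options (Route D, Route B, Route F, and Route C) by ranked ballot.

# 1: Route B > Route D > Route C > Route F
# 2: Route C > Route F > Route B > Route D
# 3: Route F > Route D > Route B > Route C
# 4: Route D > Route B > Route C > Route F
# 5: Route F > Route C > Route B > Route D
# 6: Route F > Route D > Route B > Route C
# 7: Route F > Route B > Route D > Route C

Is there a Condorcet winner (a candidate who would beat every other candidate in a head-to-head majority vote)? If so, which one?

Route F

Head-to-head results (7 voters total):
Route D vs Route B: Route B wins 4–3.
Route D vs Route F: Route F wins 5–2.
Route D vs Route C: Route D wins 5–2.
Route B vs Route F: Route F wins 5–2.
Route B vs Route C: Route B wins 5–2.
Route F vs Route C: Route F wins 4–3.
Route F beats each rival — Route D (5–2), Route B (5–2), Route C (4–3) — so Route F is the Condorcet winner.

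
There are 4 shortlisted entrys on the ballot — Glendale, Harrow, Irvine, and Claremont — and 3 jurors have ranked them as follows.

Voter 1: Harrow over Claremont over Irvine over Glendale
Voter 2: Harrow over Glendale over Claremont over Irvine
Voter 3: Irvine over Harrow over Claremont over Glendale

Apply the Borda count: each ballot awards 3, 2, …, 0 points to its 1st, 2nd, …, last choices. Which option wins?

Harrow

Borda scores:
  Glendale: 0 + 2 + 0 = 2
  Harrow: 3 + 3 + 2 = 8
  Irvine: 1 + 0 + 3 = 4
  Claremont: 2 + 1 + 1 = 4
Harrow has the highest total.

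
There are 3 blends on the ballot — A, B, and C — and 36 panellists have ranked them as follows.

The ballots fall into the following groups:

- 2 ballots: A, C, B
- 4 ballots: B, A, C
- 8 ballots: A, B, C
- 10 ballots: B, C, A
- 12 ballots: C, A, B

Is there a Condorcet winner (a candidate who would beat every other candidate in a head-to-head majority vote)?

Head-to-head results (36 voters total):
A vs B: A wins 22–14.
A vs C: C wins 22–14.
B vs C: B wins 22–14.
No candidate beats all others: A beats B beats C beats A, a majority cycle.

No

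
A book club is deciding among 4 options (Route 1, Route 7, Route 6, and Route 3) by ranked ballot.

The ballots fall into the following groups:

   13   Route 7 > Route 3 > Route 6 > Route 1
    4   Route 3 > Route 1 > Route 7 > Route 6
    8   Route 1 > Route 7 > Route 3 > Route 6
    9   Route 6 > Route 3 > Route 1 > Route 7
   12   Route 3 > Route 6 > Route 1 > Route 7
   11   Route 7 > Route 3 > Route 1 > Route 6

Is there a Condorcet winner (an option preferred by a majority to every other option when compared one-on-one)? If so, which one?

Head-to-head results (57 voters total):
Route 1 vs Route 7: Route 1 wins 33–24.
Route 1 vs Route 6: Route 6 wins 34–23.
Route 1 vs Route 3: Route 3 wins 49–8.
Route 7 vs Route 6: Route 7 wins 36–21.
Route 7 vs Route 3: Route 7 wins 32–25.
Route 6 vs Route 3: Route 3 wins 48–9.
No candidate beats all others: Route 1 beats Route 7 beats Route 6 beats Route 1, a majority cycle.

None — there is no Condorcet winner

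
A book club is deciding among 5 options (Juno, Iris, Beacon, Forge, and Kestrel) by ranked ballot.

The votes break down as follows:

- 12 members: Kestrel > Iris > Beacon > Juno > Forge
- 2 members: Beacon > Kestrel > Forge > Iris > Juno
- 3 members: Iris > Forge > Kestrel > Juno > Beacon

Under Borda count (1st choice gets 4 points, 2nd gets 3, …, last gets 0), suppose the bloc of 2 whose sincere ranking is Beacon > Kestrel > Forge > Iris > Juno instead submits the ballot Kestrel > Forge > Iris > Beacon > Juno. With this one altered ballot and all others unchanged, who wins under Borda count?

Borda totals with the altered ballot: Juno 15, Iris 52, Beacon 26, Forge 15, Kestrel 62.
The winner is unchanged: still Kestrel.

Kestrel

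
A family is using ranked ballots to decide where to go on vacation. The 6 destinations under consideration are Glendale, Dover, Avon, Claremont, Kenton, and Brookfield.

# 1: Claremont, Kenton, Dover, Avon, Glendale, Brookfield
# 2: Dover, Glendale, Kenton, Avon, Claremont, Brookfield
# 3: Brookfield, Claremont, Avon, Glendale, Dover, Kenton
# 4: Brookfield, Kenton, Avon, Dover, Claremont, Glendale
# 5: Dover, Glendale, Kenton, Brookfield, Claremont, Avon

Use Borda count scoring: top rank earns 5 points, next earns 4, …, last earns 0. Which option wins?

Dover

Borda scores:
  Glendale: 1 + 4 + 2 + 0 + 4 = 11
  Dover: 3 + 5 + 1 + 2 + 5 = 16
  Avon: 2 + 2 + 3 + 3 + 0 = 10
  Claremont: 5 + 1 + 4 + 1 + 1 = 12
  Kenton: 4 + 3 + 0 + 4 + 3 = 14
  Brookfield: 0 + 0 + 5 + 5 + 2 = 12
Dover has the highest total.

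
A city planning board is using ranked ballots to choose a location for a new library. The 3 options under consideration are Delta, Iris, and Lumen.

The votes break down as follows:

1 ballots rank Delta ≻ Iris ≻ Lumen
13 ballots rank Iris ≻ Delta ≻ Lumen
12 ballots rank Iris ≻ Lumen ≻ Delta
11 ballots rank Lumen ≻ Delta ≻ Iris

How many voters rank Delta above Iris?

12

Ballots ranking Delta above Iris: 1+11 = 12.
Ballots ranking Iris above Delta: 13+12 = 25.
So 12 of 37 voters prefer Delta to Iris.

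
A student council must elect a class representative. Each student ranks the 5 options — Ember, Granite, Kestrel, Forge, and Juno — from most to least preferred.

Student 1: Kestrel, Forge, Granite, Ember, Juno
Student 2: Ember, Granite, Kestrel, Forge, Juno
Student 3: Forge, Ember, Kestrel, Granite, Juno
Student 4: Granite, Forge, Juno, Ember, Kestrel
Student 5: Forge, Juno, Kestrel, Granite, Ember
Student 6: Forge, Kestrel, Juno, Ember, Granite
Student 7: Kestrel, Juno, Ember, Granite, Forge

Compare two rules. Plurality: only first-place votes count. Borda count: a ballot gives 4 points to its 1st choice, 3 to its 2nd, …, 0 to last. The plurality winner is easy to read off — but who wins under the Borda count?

Plurality first-place counts: Ember 1, Granite 1, Kestrel 2, Forge 3, Juno 0 → Forge.
Borda totals: Ember 12, Granite 12, Kestrel 17, Forge 19, Juno 10 → Forge.

Forge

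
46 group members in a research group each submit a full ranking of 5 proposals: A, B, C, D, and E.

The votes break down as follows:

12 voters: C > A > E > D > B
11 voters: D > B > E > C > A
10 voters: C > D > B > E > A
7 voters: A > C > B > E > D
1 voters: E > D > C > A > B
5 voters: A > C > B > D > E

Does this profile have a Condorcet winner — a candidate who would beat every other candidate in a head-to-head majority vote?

Head-to-head results (46 voters total):
A vs B: A wins 25–21.
A vs C: C wins 34–12.
A vs D: A wins 24–22.
A vs E: A wins 24–22.
B vs C: C wins 35–11.
B vs D: D wins 34–12.
B vs E: B wins 33–13.
C vs D: C wins 34–12.
C vs E: C wins 34–12.
D vs E: D wins 26–20.
C beats each rival — A (34–12), B (35–11), D (34–12), E (34–12) — so C is the Condorcet winner.

Yes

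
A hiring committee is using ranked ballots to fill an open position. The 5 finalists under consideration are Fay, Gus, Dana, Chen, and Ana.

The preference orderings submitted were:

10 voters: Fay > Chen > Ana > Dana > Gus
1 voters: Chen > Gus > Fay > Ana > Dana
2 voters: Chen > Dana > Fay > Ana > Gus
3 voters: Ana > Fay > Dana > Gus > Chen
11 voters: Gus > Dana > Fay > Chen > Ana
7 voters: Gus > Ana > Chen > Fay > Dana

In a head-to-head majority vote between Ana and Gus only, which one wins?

Gus

Ballots ranking Ana above Gus: 10+2+3 = 15.
Ballots ranking Gus above Ana: 1+11+7 = 19.
Gus wins the head-to-head, 19–15.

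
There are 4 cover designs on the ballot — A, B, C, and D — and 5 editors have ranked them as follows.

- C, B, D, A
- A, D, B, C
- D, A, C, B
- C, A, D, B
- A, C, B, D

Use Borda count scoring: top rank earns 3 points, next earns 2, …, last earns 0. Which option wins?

A

Borda scores:
  A: 0 + 3 + 2 + 2 + 3 = 10
  B: 2 + 1 + 0 + 0 + 1 = 4
  C: 3 + 0 + 1 + 3 + 2 = 9
  D: 1 + 2 + 3 + 1 + 0 = 7
A has the highest total.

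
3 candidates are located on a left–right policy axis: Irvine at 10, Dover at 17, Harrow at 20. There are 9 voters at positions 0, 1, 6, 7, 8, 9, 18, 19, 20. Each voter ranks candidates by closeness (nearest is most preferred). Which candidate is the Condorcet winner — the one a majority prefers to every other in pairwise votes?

With single-peaked preferences on a line, the Condorcet winner is the candidate closest to the median voter.
The median voter (position 8) is closest to Irvine at 10.
Check: Irvine vs Harrow — voters closer to Irvine: 6 of 9.

Irvine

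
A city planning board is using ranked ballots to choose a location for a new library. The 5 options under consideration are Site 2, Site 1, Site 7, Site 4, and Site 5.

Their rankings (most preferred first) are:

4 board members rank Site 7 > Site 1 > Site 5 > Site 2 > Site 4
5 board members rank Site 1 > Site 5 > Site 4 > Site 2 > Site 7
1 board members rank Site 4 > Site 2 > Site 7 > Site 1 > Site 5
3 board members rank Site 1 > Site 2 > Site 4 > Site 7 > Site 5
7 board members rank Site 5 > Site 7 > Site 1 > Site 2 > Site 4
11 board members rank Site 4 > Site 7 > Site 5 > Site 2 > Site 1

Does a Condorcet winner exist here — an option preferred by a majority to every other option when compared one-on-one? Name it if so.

Head-to-head results (31 voters total):
Site 2 vs Site 1: Site 1 wins 19–12.
Site 2 vs Site 7: Site 7 wins 22–9.
Site 2 vs Site 4: Site 4 wins 17–14.
Site 2 vs Site 5: Site 5 wins 27–4.
Site 1 vs Site 7: Site 7 wins 23–8.
Site 1 vs Site 4: Site 1 wins 19–12.
Site 1 vs Site 5: Site 5 wins 18–13.
Site 7 vs Site 4: Site 4 wins 20–11.
Site 7 vs Site 5: Site 7 wins 19–12.
Site 4 vs Site 5: Site 5 wins 16–15.
No candidate beats all others: Site 1 beats Site 4 beats Site 7 beats Site 1, a majority cycle.

There is no Condorcet winner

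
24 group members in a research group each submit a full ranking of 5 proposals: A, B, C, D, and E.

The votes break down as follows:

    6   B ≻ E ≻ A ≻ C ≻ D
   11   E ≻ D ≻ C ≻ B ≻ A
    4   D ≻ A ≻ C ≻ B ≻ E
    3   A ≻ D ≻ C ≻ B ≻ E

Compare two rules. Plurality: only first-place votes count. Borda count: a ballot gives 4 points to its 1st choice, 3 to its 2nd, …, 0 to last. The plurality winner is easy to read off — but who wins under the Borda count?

Plurality first-place counts: A 3, B 6, C 0, D 4, E 11 → E.
Borda totals: A 36, B 42, C 42, D 58, E 62 → E.

E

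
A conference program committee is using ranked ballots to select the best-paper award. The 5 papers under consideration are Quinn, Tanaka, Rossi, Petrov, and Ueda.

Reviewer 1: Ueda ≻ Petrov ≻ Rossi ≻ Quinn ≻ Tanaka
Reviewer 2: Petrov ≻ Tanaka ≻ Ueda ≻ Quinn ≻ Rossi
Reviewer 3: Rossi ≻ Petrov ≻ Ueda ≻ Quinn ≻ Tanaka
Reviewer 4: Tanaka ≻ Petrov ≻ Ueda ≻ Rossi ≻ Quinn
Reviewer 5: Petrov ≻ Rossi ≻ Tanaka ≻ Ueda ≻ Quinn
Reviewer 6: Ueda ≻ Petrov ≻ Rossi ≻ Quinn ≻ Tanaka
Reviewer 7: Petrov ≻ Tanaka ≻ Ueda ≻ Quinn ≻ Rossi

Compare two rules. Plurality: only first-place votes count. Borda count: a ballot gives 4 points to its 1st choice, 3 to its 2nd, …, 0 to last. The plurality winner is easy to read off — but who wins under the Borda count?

Plurality first-place counts: Quinn 0, Tanaka 1, Rossi 1, Petrov 3, Ueda 2 → Petrov.
Borda totals: Quinn 5, Tanaka 12, Rossi 12, Petrov 24, Ueda 17 → Petrov.

Petrov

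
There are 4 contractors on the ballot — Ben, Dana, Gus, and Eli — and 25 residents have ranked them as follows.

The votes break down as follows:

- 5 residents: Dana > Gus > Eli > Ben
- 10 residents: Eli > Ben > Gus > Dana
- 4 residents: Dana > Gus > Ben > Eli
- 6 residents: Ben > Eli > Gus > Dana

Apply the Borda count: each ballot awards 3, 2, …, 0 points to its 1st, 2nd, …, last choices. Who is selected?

Eli

Borda scores:
  Ben: 5·0 + 10·2 + 4·1 + 6·3 = 42
  Dana: 5·3 + 10·0 + 4·3 + 6·0 = 27
  Gus: 5·2 + 10·1 + 4·2 + 6·1 = 34
  Eli: 5·1 + 10·3 + 4·0 + 6·2 = 47
Eli has the highest total.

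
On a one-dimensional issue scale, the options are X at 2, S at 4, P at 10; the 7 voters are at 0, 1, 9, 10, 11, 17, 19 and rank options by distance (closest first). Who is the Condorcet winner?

With single-peaked preferences on a line, the Condorcet winner is the candidate closest to the median voter.
The median voter (position 10) is closest to P at 10.
Check: P vs S — voters closer to P: 5 of 7.

P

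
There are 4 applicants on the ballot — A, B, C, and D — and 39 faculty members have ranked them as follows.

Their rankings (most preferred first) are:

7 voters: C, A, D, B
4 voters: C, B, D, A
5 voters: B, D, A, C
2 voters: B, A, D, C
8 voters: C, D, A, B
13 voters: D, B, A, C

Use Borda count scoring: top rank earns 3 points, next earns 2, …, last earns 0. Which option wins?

Borda scores:
  A: 7·2 + 4·0 + 5·1 + 2·2 + 8·1 + 13·1 = 44
  B: 7·0 + 4·2 + 5·3 + 2·3 + 8·0 + 13·2 = 55
  C: 7·3 + 4·3 + 5·0 + 2·0 + 8·3 + 13·0 = 57
  D: 7·1 + 4·1 + 5·2 + 2·1 + 8·2 + 13·3 = 78
D has the highest total.

D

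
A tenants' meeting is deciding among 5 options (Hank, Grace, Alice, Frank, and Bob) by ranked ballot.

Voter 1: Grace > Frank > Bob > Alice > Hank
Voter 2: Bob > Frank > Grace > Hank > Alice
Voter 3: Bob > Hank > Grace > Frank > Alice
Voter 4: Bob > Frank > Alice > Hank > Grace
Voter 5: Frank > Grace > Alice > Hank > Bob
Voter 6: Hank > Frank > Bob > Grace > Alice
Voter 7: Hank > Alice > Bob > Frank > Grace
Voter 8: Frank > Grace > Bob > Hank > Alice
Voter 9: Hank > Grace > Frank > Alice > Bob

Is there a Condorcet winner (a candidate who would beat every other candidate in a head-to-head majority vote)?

Head-to-head results (9 voters total):
Hank vs Grace: Hank wins 5–4.
Hank vs Alice: Hank wins 6–3.
Hank vs Frank: Frank wins 5–4.
Hank vs Bob: Bob wins 5–4.
Grace vs Alice: Grace wins 7–2.
Grace vs Frank: Frank wins 6–3.
Grace vs Bob: Bob wins 5–4.
Alice vs Frank: Frank wins 8–1.
Alice vs Bob: Bob wins 6–3.
Frank vs Bob: Frank wins 5–4.
Frank beats each rival — Hank (5–4), Grace (6–3), Alice (8–1), Bob (5–4) — so Frank is the Condorcet winner.

Yes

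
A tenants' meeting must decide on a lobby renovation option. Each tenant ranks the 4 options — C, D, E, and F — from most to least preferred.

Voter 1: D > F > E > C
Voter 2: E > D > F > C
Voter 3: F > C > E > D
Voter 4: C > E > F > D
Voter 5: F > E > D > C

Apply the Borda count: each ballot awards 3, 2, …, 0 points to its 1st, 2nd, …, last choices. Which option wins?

Borda scores:
  C: 0 + 0 + 2 + 3 + 0 = 5
  D: 3 + 2 + 0 + 0 + 1 = 6
  E: 1 + 3 + 1 + 2 + 2 = 9
  F: 2 + 1 + 3 + 1 + 3 = 10
F has the highest total.

F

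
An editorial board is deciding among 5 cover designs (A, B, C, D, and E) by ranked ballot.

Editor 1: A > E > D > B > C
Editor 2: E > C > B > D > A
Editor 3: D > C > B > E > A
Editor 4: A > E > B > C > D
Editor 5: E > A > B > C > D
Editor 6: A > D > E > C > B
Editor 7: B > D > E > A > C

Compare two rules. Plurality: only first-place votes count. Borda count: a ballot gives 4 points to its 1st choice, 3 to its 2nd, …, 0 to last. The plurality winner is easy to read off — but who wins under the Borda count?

Plurality first-place counts: A 3, B 1, C 0, D 1, E 2 → A.
Borda totals: A 16, B 13, C 9, D 13, E 19 → E.

E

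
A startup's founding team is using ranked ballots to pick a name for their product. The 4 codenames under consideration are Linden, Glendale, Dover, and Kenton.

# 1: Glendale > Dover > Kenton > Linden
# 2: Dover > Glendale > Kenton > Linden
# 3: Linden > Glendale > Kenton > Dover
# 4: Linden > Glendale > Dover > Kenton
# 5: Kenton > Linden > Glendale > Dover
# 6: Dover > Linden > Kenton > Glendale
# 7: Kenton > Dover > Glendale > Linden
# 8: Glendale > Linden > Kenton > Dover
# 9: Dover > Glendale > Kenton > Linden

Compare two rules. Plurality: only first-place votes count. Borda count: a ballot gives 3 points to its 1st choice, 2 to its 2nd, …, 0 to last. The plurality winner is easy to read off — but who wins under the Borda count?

Glendale

Plurality first-place counts: Linden 2, Glendale 2, Dover 3, Kenton 2 → Dover.
Borda totals: Linden 12, Glendale 16, Dover 14, Kenton 12 → Glendale.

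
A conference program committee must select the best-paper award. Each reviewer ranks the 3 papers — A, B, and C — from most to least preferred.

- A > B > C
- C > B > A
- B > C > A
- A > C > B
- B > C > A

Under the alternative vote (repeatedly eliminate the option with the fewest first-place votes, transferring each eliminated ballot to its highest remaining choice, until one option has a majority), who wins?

B

Round 1: A 2, B 2, C 1. C has the fewest and is eliminated.
Round 2: B 3, A 2. B has a majority.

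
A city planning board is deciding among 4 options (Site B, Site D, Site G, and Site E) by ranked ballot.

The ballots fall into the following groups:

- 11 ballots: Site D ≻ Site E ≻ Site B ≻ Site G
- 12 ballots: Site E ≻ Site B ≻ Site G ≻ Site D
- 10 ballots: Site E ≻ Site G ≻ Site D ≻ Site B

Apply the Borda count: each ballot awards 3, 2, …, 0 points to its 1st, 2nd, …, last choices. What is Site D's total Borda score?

Borda scores:
  Site B: 11·1 + 12·2 + 10·0 = 35
  Site D: 11·3 + 12·0 + 10·1 = 43
  Site G: 11·0 + 12·1 + 10·2 = 32
  Site E: 11·2 + 12·3 + 10·3 = 88

43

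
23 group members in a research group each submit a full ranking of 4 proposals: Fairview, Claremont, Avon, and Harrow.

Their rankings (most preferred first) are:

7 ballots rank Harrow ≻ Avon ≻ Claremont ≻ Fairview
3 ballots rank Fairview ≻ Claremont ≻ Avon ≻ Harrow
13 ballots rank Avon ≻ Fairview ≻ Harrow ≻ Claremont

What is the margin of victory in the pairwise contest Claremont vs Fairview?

9

Ballots ranking Claremont above Fairview: 7.
Ballots ranking Fairview above Claremont: 3+13 = 16.
Fairview wins 16–7, a margin of 9.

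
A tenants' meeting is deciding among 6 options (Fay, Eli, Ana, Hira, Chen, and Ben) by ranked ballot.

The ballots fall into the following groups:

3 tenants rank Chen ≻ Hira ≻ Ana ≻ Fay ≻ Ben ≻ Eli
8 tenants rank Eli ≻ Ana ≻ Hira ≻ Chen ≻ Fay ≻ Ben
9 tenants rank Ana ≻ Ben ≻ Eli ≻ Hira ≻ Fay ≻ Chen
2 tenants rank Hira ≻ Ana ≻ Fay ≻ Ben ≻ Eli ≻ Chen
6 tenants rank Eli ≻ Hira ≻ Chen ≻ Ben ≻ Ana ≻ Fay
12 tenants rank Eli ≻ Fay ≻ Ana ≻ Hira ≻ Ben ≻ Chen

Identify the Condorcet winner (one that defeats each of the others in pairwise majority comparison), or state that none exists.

Eli

Head-to-head results (40 voters total):
Fay vs Eli: Eli wins 35–5.
Fay vs Ana: Ana wins 28–12.
Fay vs Hira: Hira wins 28–12.
Fay vs Chen: Fay wins 23–17.
Fay vs Ben: Fay wins 25–15.
Eli vs Ana: Eli wins 26–14.
Eli vs Hira: Eli wins 35–5.
Eli vs Chen: Eli wins 37–3.
Eli vs Ben: Eli wins 26–14.
Ana vs Hira: Ana wins 29–11.
Ana vs Chen: Ana wins 31–9.
Ana vs Ben: Ana wins 34–6.
Hira vs Chen: Hira wins 37–3.
Hira vs Ben: Hira wins 31–9.
Chen vs Ben: Ben wins 23–17.
Eli beats each rival — Fay (35–5), Ana (26–14), Hira (35–5), Chen (37–3), Ben (26–14) — so Eli is the Condorcet winner.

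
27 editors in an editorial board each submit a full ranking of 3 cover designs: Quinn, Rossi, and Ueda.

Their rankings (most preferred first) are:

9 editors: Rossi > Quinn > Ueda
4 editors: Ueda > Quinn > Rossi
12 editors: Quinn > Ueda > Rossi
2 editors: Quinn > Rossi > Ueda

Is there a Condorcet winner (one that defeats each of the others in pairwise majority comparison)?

Yes

Head-to-head results (27 voters total):
Quinn vs Rossi: Quinn wins 18–9.
Quinn vs Ueda: Quinn wins 23–4.
Rossi vs Ueda: Ueda wins 16–11.
Quinn beats each rival — Rossi (18–9), Ueda (23–4) — so Quinn is the Condorcet winner.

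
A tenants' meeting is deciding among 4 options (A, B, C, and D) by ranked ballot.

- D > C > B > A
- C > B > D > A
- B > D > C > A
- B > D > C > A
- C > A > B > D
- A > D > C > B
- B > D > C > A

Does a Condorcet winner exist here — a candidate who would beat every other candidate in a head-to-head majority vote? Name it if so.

Head-to-head results (7 voters total):
A vs B: B wins 5–2.
A vs C: C wins 6–1.
A vs D: D wins 5–2.
B vs C: C wins 4–3.
B vs D: B wins 5–2.
C vs D: D wins 5–2.
No candidate beats all others: B beats D beats C beats B, a majority cycle.

None — there is no Condorcet winner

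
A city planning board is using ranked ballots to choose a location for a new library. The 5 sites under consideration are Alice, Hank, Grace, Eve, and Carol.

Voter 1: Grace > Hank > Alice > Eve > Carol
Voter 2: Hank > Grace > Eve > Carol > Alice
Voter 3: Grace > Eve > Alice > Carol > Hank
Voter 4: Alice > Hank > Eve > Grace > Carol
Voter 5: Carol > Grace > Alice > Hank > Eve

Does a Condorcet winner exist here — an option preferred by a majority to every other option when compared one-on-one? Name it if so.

Head-to-head results (5 voters total):
Alice vs Hank: Alice wins 3–2.
Alice vs Grace: Grace wins 4–1.
Alice vs Eve: Alice wins 3–2.
Alice vs Carol: Alice wins 3–2.
Hank vs Grace: Grace wins 3–2.
Hank vs Eve: Hank wins 4–1.
Hank vs Carol: Hank wins 3–2.
Grace vs Eve: Grace wins 4–1.
Grace vs Carol: Grace wins 4–1.
Eve vs Carol: Eve wins 4–1.
Grace beats each rival — Alice (4–1), Hank (3–2), Eve (4–1), Carol (4–1) — so Grace is the Condorcet winner.

Grace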